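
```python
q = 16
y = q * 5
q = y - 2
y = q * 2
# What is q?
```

Answer: 78

Derivation:
Trace (tracking q):
q = 16  # -> q = 16
y = q * 5  # -> y = 80
q = y - 2  # -> q = 78
y = q * 2  # -> y = 156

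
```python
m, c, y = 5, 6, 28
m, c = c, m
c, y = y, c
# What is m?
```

Trace (tracking m):
m, c, y = (5, 6, 28)  # -> m = 5, c = 6, y = 28
m, c = (c, m)  # -> m = 6, c = 5
c, y = (y, c)  # -> c = 28, y = 5

Answer: 6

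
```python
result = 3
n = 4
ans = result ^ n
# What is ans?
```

Answer: 7

Derivation:
Trace (tracking ans):
result = 3  # -> result = 3
n = 4  # -> n = 4
ans = result ^ n  # -> ans = 7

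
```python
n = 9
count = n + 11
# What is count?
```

Answer: 20

Derivation:
Trace (tracking count):
n = 9  # -> n = 9
count = n + 11  # -> count = 20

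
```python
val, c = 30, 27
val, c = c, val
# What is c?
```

Trace (tracking c):
val, c = (30, 27)  # -> val = 30, c = 27
val, c = (c, val)  # -> val = 27, c = 30

Answer: 30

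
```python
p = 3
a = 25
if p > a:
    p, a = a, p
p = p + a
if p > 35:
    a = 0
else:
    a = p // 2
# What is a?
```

Answer: 14

Derivation:
Trace (tracking a):
p = 3  # -> p = 3
a = 25  # -> a = 25
if p > a:  # condition is False
p = p + a  # -> p = 28
if p > 35:  # condition is False
else:
    a = p // 2  # -> a = 14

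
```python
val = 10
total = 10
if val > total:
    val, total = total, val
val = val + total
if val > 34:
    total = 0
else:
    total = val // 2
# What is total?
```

Answer: 10

Derivation:
Trace (tracking total):
val = 10  # -> val = 10
total = 10  # -> total = 10
if val > total:  # condition is False
val = val + total  # -> val = 20
if val > 34:  # condition is False
else:
    total = val // 2  # -> total = 10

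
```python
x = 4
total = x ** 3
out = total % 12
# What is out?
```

Trace (tracking out):
x = 4  # -> x = 4
total = x ** 3  # -> total = 64
out = total % 12  # -> out = 4

Answer: 4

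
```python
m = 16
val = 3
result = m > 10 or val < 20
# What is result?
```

Trace (tracking result):
m = 16  # -> m = 16
val = 3  # -> val = 3
result = m > 10 or val < 20  # -> result = True

Answer: True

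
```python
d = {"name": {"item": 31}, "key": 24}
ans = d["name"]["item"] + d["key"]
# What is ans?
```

Answer: 55

Derivation:
Trace (tracking ans):
d = {'name': {'item': 31}, 'key': 24}  # -> d = {'name': {'item': 31}, 'key': 24}
ans = d['name']['item'] + d['key']  # -> ans = 55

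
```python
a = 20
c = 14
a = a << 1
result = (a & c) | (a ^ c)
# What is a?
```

Trace (tracking a):
a = 20  # -> a = 20
c = 14  # -> c = 14
a = a << 1  # -> a = 40
result = a & c | a ^ c  # -> result = 46

Answer: 40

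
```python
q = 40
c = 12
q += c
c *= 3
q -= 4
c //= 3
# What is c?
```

Answer: 12

Derivation:
Trace (tracking c):
q = 40  # -> q = 40
c = 12  # -> c = 12
q += c  # -> q = 52
c *= 3  # -> c = 36
q -= 4  # -> q = 48
c //= 3  # -> c = 12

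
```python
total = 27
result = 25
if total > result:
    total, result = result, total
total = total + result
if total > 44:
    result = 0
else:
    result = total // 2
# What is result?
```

Answer: 0

Derivation:
Trace (tracking result):
total = 27  # -> total = 27
result = 25  # -> result = 25
if total > result:  # condition is True
    total, result = (result, total)  # -> total = 25, result = 27
total = total + result  # -> total = 52
if total > 44:  # condition is True
    result = 0  # -> result = 0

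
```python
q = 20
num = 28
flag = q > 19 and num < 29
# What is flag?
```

Answer: True

Derivation:
Trace (tracking flag):
q = 20  # -> q = 20
num = 28  # -> num = 28
flag = q > 19 and num < 29  # -> flag = True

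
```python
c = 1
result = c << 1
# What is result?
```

Trace (tracking result):
c = 1  # -> c = 1
result = c << 1  # -> result = 2

Answer: 2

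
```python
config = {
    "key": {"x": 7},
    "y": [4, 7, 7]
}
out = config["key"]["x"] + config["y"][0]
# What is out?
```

Answer: 11

Derivation:
Trace (tracking out):
config = {'key': {'x': 7}, 'y': [4, 7, 7]}  # -> config = {'key': {'x': 7}, 'y': [4, 7, 7]}
out = config['key']['x'] + config['y'][0]  # -> out = 11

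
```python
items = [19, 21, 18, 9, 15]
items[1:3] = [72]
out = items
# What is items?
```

Answer: [19, 72, 9, 15]

Derivation:
Trace (tracking items):
items = [19, 21, 18, 9, 15]  # -> items = [19, 21, 18, 9, 15]
items[1:3] = [72]  # -> items = [19, 72, 9, 15]
out = items  # -> out = [19, 72, 9, 15]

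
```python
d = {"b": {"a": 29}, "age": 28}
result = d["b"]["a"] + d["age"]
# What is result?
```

Answer: 57

Derivation:
Trace (tracking result):
d = {'b': {'a': 29}, 'age': 28}  # -> d = {'b': {'a': 29}, 'age': 28}
result = d['b']['a'] + d['age']  # -> result = 57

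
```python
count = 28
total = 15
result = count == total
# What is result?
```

Answer: False

Derivation:
Trace (tracking result):
count = 28  # -> count = 28
total = 15  # -> total = 15
result = count == total  # -> result = False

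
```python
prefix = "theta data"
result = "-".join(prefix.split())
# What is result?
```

Trace (tracking result):
prefix = 'theta data'  # -> prefix = 'theta data'
result = '-'.join(prefix.split())  # -> result = 'theta-data'

Answer: 'theta-data'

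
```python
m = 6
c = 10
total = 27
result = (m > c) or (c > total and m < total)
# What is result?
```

Answer: False

Derivation:
Trace (tracking result):
m = 6  # -> m = 6
c = 10  # -> c = 10
total = 27  # -> total = 27
result = m > c or (c > total and m < total)  # -> result = False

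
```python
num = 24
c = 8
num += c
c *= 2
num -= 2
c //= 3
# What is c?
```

Answer: 5

Derivation:
Trace (tracking c):
num = 24  # -> num = 24
c = 8  # -> c = 8
num += c  # -> num = 32
c *= 2  # -> c = 16
num -= 2  # -> num = 30
c //= 3  # -> c = 5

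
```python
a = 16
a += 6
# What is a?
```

Trace (tracking a):
a = 16  # -> a = 16
a += 6  # -> a = 22

Answer: 22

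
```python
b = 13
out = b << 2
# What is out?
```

Trace (tracking out):
b = 13  # -> b = 13
out = b << 2  # -> out = 52

Answer: 52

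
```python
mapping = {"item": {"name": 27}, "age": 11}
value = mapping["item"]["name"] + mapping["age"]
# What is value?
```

Answer: 38

Derivation:
Trace (tracking value):
mapping = {'item': {'name': 27}, 'age': 11}  # -> mapping = {'item': {'name': 27}, 'age': 11}
value = mapping['item']['name'] + mapping['age']  # -> value = 38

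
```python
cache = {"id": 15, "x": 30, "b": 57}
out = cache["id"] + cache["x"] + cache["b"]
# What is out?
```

Trace (tracking out):
cache = {'id': 15, 'x': 30, 'b': 57}  # -> cache = {'id': 15, 'x': 30, 'b': 57}
out = cache['id'] + cache['x'] + cache['b']  # -> out = 102

Answer: 102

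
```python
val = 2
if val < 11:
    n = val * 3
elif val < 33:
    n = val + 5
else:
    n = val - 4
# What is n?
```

Trace (tracking n):
val = 2  # -> val = 2
if val < 11:  # condition is True
    n = val * 3  # -> n = 6

Answer: 6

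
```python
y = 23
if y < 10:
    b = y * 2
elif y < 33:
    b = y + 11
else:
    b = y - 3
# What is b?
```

Trace (tracking b):
y = 23  # -> y = 23
if y < 10:  # condition is False
elif y < 33:  # condition is True
    b = y + 11  # -> b = 34

Answer: 34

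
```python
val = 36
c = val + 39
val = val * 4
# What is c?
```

Trace (tracking c):
val = 36  # -> val = 36
c = val + 39  # -> c = 75
val = val * 4  # -> val = 144

Answer: 75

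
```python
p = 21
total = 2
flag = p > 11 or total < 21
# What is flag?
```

Trace (tracking flag):
p = 21  # -> p = 21
total = 2  # -> total = 2
flag = p > 11 or total < 21  # -> flag = True

Answer: True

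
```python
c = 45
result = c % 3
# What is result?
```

Trace (tracking result):
c = 45  # -> c = 45
result = c % 3  # -> result = 0

Answer: 0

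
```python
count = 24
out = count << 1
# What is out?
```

Trace (tracking out):
count = 24  # -> count = 24
out = count << 1  # -> out = 48

Answer: 48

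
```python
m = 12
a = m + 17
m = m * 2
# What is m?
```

Answer: 24

Derivation:
Trace (tracking m):
m = 12  # -> m = 12
a = m + 17  # -> a = 29
m = m * 2  # -> m = 24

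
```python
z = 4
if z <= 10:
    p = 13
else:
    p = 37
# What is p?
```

Trace (tracking p):
z = 4  # -> z = 4
if z <= 10:  # condition is True
    p = 13  # -> p = 13

Answer: 13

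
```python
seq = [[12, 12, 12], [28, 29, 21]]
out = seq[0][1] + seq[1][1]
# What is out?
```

Answer: 41

Derivation:
Trace (tracking out):
seq = [[12, 12, 12], [28, 29, 21]]  # -> seq = [[12, 12, 12], [28, 29, 21]]
out = seq[0][1] + seq[1][1]  # -> out = 41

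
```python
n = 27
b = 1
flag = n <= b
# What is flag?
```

Trace (tracking flag):
n = 27  # -> n = 27
b = 1  # -> b = 1
flag = n <= b  # -> flag = False

Answer: False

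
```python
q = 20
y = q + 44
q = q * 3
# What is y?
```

Trace (tracking y):
q = 20  # -> q = 20
y = q + 44  # -> y = 64
q = q * 3  # -> q = 60

Answer: 64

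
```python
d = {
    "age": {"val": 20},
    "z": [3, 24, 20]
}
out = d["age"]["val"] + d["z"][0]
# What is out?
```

Trace (tracking out):
d = {'age': {'val': 20}, 'z': [3, 24, 20]}  # -> d = {'age': {'val': 20}, 'z': [3, 24, 20]}
out = d['age']['val'] + d['z'][0]  # -> out = 23

Answer: 23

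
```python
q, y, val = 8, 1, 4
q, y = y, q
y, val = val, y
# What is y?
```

Answer: 4

Derivation:
Trace (tracking y):
q, y, val = (8, 1, 4)  # -> q = 8, y = 1, val = 4
q, y = (y, q)  # -> q = 1, y = 8
y, val = (val, y)  # -> y = 4, val = 8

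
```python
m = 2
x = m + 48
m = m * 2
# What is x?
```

Answer: 50

Derivation:
Trace (tracking x):
m = 2  # -> m = 2
x = m + 48  # -> x = 50
m = m * 2  # -> m = 4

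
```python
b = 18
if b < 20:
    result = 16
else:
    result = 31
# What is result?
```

Trace (tracking result):
b = 18  # -> b = 18
if b < 20:  # condition is True
    result = 16  # -> result = 16

Answer: 16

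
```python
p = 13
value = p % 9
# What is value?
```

Answer: 4

Derivation:
Trace (tracking value):
p = 13  # -> p = 13
value = p % 9  # -> value = 4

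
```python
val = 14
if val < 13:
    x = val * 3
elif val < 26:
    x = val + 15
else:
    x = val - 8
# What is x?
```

Trace (tracking x):
val = 14  # -> val = 14
if val < 13:  # condition is False
elif val < 26:  # condition is True
    x = val + 15  # -> x = 29

Answer: 29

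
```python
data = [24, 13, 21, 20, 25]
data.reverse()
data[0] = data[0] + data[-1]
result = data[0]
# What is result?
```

Trace (tracking result):
data = [24, 13, 21, 20, 25]  # -> data = [24, 13, 21, 20, 25]
data.reverse()  # -> data = [25, 20, 21, 13, 24]
data[0] = data[0] + data[-1]  # -> data = [49, 20, 21, 13, 24]
result = data[0]  # -> result = 49

Answer: 49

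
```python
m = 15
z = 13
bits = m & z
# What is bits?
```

Trace (tracking bits):
m = 15  # -> m = 15
z = 13  # -> z = 13
bits = m & z  # -> bits = 13

Answer: 13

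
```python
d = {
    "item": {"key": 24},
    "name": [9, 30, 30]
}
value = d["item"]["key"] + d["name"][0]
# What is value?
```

Answer: 33

Derivation:
Trace (tracking value):
d = {'item': {'key': 24}, 'name': [9, 30, 30]}  # -> d = {'item': {'key': 24}, 'name': [9, 30, 30]}
value = d['item']['key'] + d['name'][0]  # -> value = 33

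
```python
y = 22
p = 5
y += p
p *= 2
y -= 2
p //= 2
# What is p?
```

Trace (tracking p):
y = 22  # -> y = 22
p = 5  # -> p = 5
y += p  # -> y = 27
p *= 2  # -> p = 10
y -= 2  # -> y = 25
p //= 2  # -> p = 5

Answer: 5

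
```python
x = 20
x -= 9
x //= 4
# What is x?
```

Trace (tracking x):
x = 20  # -> x = 20
x -= 9  # -> x = 11
x //= 4  # -> x = 2

Answer: 2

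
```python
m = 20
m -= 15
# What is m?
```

Trace (tracking m):
m = 20  # -> m = 20
m -= 15  # -> m = 5

Answer: 5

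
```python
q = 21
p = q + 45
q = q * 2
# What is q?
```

Trace (tracking q):
q = 21  # -> q = 21
p = q + 45  # -> p = 66
q = q * 2  # -> q = 42

Answer: 42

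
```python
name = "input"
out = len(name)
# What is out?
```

Trace (tracking out):
name = 'input'  # -> name = 'input'
out = len(name)  # -> out = 5

Answer: 5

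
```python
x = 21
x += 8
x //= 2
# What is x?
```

Answer: 14

Derivation:
Trace (tracking x):
x = 21  # -> x = 21
x += 8  # -> x = 29
x //= 2  # -> x = 14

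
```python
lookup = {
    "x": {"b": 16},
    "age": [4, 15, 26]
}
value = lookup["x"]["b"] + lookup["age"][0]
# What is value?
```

Answer: 20

Derivation:
Trace (tracking value):
lookup = {'x': {'b': 16}, 'age': [4, 15, 26]}  # -> lookup = {'x': {'b': 16}, 'age': [4, 15, 26]}
value = lookup['x']['b'] + lookup['age'][0]  # -> value = 20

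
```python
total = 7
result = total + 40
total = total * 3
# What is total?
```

Answer: 21

Derivation:
Trace (tracking total):
total = 7  # -> total = 7
result = total + 40  # -> result = 47
total = total * 3  # -> total = 21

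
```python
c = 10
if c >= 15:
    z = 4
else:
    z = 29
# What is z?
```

Trace (tracking z):
c = 10  # -> c = 10
if c >= 15:  # condition is False
else:
    z = 29  # -> z = 29

Answer: 29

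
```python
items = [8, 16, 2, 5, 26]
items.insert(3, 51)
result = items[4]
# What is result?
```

Trace (tracking result):
items = [8, 16, 2, 5, 26]  # -> items = [8, 16, 2, 5, 26]
items.insert(3, 51)  # -> items = [8, 16, 2, 51, 5, 26]
result = items[4]  # -> result = 5

Answer: 5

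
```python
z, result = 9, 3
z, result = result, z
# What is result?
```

Trace (tracking result):
z, result = (9, 3)  # -> z = 9, result = 3
z, result = (result, z)  # -> z = 3, result = 9

Answer: 9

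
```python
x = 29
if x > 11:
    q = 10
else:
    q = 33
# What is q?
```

Trace (tracking q):
x = 29  # -> x = 29
if x > 11:  # condition is True
    q = 10  # -> q = 10

Answer: 10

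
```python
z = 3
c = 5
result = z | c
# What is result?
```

Answer: 7

Derivation:
Trace (tracking result):
z = 3  # -> z = 3
c = 5  # -> c = 5
result = z | c  # -> result = 7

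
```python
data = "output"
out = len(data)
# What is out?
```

Answer: 6

Derivation:
Trace (tracking out):
data = 'output'  # -> data = 'output'
out = len(data)  # -> out = 6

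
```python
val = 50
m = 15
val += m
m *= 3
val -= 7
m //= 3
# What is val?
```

Trace (tracking val):
val = 50  # -> val = 50
m = 15  # -> m = 15
val += m  # -> val = 65
m *= 3  # -> m = 45
val -= 7  # -> val = 58
m //= 3  # -> m = 15

Answer: 58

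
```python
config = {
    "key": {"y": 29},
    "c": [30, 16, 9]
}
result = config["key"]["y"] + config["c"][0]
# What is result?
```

Answer: 59

Derivation:
Trace (tracking result):
config = {'key': {'y': 29}, 'c': [30, 16, 9]}  # -> config = {'key': {'y': 29}, 'c': [30, 16, 9]}
result = config['key']['y'] + config['c'][0]  # -> result = 59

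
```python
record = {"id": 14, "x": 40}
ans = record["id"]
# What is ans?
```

Trace (tracking ans):
record = {'id': 14, 'x': 40}  # -> record = {'id': 14, 'x': 40}
ans = record['id']  # -> ans = 14

Answer: 14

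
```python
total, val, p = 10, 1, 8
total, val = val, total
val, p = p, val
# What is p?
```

Answer: 10

Derivation:
Trace (tracking p):
total, val, p = (10, 1, 8)  # -> total = 10, val = 1, p = 8
total, val = (val, total)  # -> total = 1, val = 10
val, p = (p, val)  # -> val = 8, p = 10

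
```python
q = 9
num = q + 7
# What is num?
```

Trace (tracking num):
q = 9  # -> q = 9
num = q + 7  # -> num = 16

Answer: 16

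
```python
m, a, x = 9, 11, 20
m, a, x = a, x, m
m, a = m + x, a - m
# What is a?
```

Answer: 9

Derivation:
Trace (tracking a):
m, a, x = (9, 11, 20)  # -> m = 9, a = 11, x = 20
m, a, x = (a, x, m)  # -> m = 11, a = 20, x = 9
m, a = (m + x, a - m)  # -> m = 20, a = 9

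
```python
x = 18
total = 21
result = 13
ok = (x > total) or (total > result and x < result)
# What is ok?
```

Trace (tracking ok):
x = 18  # -> x = 18
total = 21  # -> total = 21
result = 13  # -> result = 13
ok = x > total or (total > result and x < result)  # -> ok = False

Answer: False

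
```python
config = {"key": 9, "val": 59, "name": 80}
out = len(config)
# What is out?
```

Trace (tracking out):
config = {'key': 9, 'val': 59, 'name': 80}  # -> config = {'key': 9, 'val': 59, 'name': 80}
out = len(config)  # -> out = 3

Answer: 3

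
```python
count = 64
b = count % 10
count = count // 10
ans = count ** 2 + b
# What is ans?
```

Trace (tracking ans):
count = 64  # -> count = 64
b = count % 10  # -> b = 4
count = count // 10  # -> count = 6
ans = count ** 2 + b  # -> ans = 40

Answer: 40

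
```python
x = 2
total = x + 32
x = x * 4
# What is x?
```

Trace (tracking x):
x = 2  # -> x = 2
total = x + 32  # -> total = 34
x = x * 4  # -> x = 8

Answer: 8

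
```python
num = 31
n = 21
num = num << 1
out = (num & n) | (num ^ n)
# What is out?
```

Trace (tracking out):
num = 31  # -> num = 31
n = 21  # -> n = 21
num = num << 1  # -> num = 62
out = num & n | num ^ n  # -> out = 63

Answer: 63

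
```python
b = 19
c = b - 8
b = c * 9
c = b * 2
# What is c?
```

Answer: 198

Derivation:
Trace (tracking c):
b = 19  # -> b = 19
c = b - 8  # -> c = 11
b = c * 9  # -> b = 99
c = b * 2  # -> c = 198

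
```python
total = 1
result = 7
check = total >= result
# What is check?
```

Answer: False

Derivation:
Trace (tracking check):
total = 1  # -> total = 1
result = 7  # -> result = 7
check = total >= result  # -> check = False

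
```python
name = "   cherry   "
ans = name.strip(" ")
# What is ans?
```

Answer: 'cherry'

Derivation:
Trace (tracking ans):
name = '   cherry   '  # -> name = '   cherry   '
ans = name.strip(' ')  # -> ans = 'cherry'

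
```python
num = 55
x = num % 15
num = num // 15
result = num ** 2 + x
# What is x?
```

Trace (tracking x):
num = 55  # -> num = 55
x = num % 15  # -> x = 10
num = num // 15  # -> num = 3
result = num ** 2 + x  # -> result = 19

Answer: 10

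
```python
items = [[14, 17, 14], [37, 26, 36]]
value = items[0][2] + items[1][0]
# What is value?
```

Trace (tracking value):
items = [[14, 17, 14], [37, 26, 36]]  # -> items = [[14, 17, 14], [37, 26, 36]]
value = items[0][2] + items[1][0]  # -> value = 51

Answer: 51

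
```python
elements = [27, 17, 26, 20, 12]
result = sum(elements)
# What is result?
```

Trace (tracking result):
elements = [27, 17, 26, 20, 12]  # -> elements = [27, 17, 26, 20, 12]
result = sum(elements)  # -> result = 102

Answer: 102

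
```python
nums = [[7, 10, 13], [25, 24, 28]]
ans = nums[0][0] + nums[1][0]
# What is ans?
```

Answer: 32

Derivation:
Trace (tracking ans):
nums = [[7, 10, 13], [25, 24, 28]]  # -> nums = [[7, 10, 13], [25, 24, 28]]
ans = nums[0][0] + nums[1][0]  # -> ans = 32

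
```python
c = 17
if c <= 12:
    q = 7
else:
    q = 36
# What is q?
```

Answer: 36

Derivation:
Trace (tracking q):
c = 17  # -> c = 17
if c <= 12:  # condition is False
else:
    q = 36  # -> q = 36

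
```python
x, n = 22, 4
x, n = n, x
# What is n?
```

Trace (tracking n):
x, n = (22, 4)  # -> x = 22, n = 4
x, n = (n, x)  # -> x = 4, n = 22

Answer: 22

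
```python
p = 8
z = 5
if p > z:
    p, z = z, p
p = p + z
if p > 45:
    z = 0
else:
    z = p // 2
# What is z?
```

Answer: 6

Derivation:
Trace (tracking z):
p = 8  # -> p = 8
z = 5  # -> z = 5
if p > z:  # condition is True
    p, z = (z, p)  # -> p = 5, z = 8
p = p + z  # -> p = 13
if p > 45:  # condition is False
else:
    z = p // 2  # -> z = 6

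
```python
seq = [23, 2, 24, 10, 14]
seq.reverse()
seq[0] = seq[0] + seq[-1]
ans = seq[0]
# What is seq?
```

Answer: [37, 10, 24, 2, 23]

Derivation:
Trace (tracking seq):
seq = [23, 2, 24, 10, 14]  # -> seq = [23, 2, 24, 10, 14]
seq.reverse()  # -> seq = [14, 10, 24, 2, 23]
seq[0] = seq[0] + seq[-1]  # -> seq = [37, 10, 24, 2, 23]
ans = seq[0]  # -> ans = 37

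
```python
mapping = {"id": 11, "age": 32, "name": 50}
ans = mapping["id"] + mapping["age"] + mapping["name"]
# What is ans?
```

Trace (tracking ans):
mapping = {'id': 11, 'age': 32, 'name': 50}  # -> mapping = {'id': 11, 'age': 32, 'name': 50}
ans = mapping['id'] + mapping['age'] + mapping['name']  # -> ans = 93

Answer: 93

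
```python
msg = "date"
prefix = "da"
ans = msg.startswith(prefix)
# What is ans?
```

Answer: True

Derivation:
Trace (tracking ans):
msg = 'date'  # -> msg = 'date'
prefix = 'da'  # -> prefix = 'da'
ans = msg.startswith(prefix)  # -> ans = True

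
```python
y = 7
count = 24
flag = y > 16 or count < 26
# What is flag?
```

Trace (tracking flag):
y = 7  # -> y = 7
count = 24  # -> count = 24
flag = y > 16 or count < 26  # -> flag = True

Answer: True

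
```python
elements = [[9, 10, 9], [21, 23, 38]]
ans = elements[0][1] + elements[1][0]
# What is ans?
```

Trace (tracking ans):
elements = [[9, 10, 9], [21, 23, 38]]  # -> elements = [[9, 10, 9], [21, 23, 38]]
ans = elements[0][1] + elements[1][0]  # -> ans = 31

Answer: 31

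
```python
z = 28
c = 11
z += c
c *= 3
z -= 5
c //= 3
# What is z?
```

Answer: 34

Derivation:
Trace (tracking z):
z = 28  # -> z = 28
c = 11  # -> c = 11
z += c  # -> z = 39
c *= 3  # -> c = 33
z -= 5  # -> z = 34
c //= 3  # -> c = 11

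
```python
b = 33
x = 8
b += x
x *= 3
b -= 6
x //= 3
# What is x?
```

Trace (tracking x):
b = 33  # -> b = 33
x = 8  # -> x = 8
b += x  # -> b = 41
x *= 3  # -> x = 24
b -= 6  # -> b = 35
x //= 3  # -> x = 8

Answer: 8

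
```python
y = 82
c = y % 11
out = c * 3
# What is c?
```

Trace (tracking c):
y = 82  # -> y = 82
c = y % 11  # -> c = 5
out = c * 3  # -> out = 15

Answer: 5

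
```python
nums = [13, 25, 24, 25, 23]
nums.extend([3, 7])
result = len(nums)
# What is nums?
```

Answer: [13, 25, 24, 25, 23, 3, 7]

Derivation:
Trace (tracking nums):
nums = [13, 25, 24, 25, 23]  # -> nums = [13, 25, 24, 25, 23]
nums.extend([3, 7])  # -> nums = [13, 25, 24, 25, 23, 3, 7]
result = len(nums)  # -> result = 7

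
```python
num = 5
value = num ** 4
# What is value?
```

Answer: 625

Derivation:
Trace (tracking value):
num = 5  # -> num = 5
value = num ** 4  # -> value = 625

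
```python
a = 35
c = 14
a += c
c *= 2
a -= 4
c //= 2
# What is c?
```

Answer: 14

Derivation:
Trace (tracking c):
a = 35  # -> a = 35
c = 14  # -> c = 14
a += c  # -> a = 49
c *= 2  # -> c = 28
a -= 4  # -> a = 45
c //= 2  # -> c = 14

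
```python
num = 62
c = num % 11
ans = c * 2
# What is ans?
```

Trace (tracking ans):
num = 62  # -> num = 62
c = num % 11  # -> c = 7
ans = c * 2  # -> ans = 14

Answer: 14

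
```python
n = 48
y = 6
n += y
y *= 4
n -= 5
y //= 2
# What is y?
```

Answer: 12

Derivation:
Trace (tracking y):
n = 48  # -> n = 48
y = 6  # -> y = 6
n += y  # -> n = 54
y *= 4  # -> y = 24
n -= 5  # -> n = 49
y //= 2  # -> y = 12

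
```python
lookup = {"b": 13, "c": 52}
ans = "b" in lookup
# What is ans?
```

Trace (tracking ans):
lookup = {'b': 13, 'c': 52}  # -> lookup = {'b': 13, 'c': 52}
ans = 'b' in lookup  # -> ans = True

Answer: True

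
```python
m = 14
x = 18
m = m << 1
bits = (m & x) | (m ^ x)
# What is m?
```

Trace (tracking m):
m = 14  # -> m = 14
x = 18  # -> x = 18
m = m << 1  # -> m = 28
bits = m & x | m ^ x  # -> bits = 30

Answer: 28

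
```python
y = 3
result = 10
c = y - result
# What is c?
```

Trace (tracking c):
y = 3  # -> y = 3
result = 10  # -> result = 10
c = y - result  # -> c = -7

Answer: -7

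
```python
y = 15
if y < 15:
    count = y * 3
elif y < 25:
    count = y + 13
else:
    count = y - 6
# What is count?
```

Answer: 28

Derivation:
Trace (tracking count):
y = 15  # -> y = 15
if y < 15:  # condition is False
elif y < 25:  # condition is True
    count = y + 13  # -> count = 28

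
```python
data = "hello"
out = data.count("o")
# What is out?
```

Answer: 1

Derivation:
Trace (tracking out):
data = 'hello'  # -> data = 'hello'
out = data.count('o')  # -> out = 1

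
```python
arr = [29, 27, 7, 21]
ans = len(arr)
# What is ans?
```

Answer: 4

Derivation:
Trace (tracking ans):
arr = [29, 27, 7, 21]  # -> arr = [29, 27, 7, 21]
ans = len(arr)  # -> ans = 4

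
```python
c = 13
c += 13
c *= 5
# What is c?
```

Answer: 130

Derivation:
Trace (tracking c):
c = 13  # -> c = 13
c += 13  # -> c = 26
c *= 5  # -> c = 130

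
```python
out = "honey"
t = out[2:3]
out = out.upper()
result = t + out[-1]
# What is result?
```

Answer: 'nY'

Derivation:
Trace (tracking result):
out = 'honey'  # -> out = 'honey'
t = out[2:3]  # -> t = 'n'
out = out.upper()  # -> out = 'HONEY'
result = t + out[-1]  # -> result = 'nY'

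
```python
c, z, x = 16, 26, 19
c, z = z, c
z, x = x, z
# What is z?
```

Answer: 19

Derivation:
Trace (tracking z):
c, z, x = (16, 26, 19)  # -> c = 16, z = 26, x = 19
c, z = (z, c)  # -> c = 26, z = 16
z, x = (x, z)  # -> z = 19, x = 16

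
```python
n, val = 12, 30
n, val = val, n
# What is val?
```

Trace (tracking val):
n, val = (12, 30)  # -> n = 12, val = 30
n, val = (val, n)  # -> n = 30, val = 12

Answer: 12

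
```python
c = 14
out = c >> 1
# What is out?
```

Answer: 7

Derivation:
Trace (tracking out):
c = 14  # -> c = 14
out = c >> 1  # -> out = 7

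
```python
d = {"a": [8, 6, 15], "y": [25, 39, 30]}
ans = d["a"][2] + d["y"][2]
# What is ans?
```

Answer: 45

Derivation:
Trace (tracking ans):
d = {'a': [8, 6, 15], 'y': [25, 39, 30]}  # -> d = {'a': [8, 6, 15], 'y': [25, 39, 30]}
ans = d['a'][2] + d['y'][2]  # -> ans = 45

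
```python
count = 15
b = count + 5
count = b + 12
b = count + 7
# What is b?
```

Answer: 39

Derivation:
Trace (tracking b):
count = 15  # -> count = 15
b = count + 5  # -> b = 20
count = b + 12  # -> count = 32
b = count + 7  # -> b = 39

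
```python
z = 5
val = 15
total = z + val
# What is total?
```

Answer: 20

Derivation:
Trace (tracking total):
z = 5  # -> z = 5
val = 15  # -> val = 15
total = z + val  # -> total = 20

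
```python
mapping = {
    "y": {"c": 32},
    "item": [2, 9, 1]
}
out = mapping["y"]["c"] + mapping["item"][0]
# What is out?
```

Trace (tracking out):
mapping = {'y': {'c': 32}, 'item': [2, 9, 1]}  # -> mapping = {'y': {'c': 32}, 'item': [2, 9, 1]}
out = mapping['y']['c'] + mapping['item'][0]  # -> out = 34

Answer: 34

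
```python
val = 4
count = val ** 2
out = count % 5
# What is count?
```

Trace (tracking count):
val = 4  # -> val = 4
count = val ** 2  # -> count = 16
out = count % 5  # -> out = 1

Answer: 16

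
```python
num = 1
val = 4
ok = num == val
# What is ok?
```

Trace (tracking ok):
num = 1  # -> num = 1
val = 4  # -> val = 4
ok = num == val  # -> ok = False

Answer: False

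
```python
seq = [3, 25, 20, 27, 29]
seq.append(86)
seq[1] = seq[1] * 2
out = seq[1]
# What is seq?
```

Trace (tracking seq):
seq = [3, 25, 20, 27, 29]  # -> seq = [3, 25, 20, 27, 29]
seq.append(86)  # -> seq = [3, 25, 20, 27, 29, 86]
seq[1] = seq[1] * 2  # -> seq = [3, 50, 20, 27, 29, 86]
out = seq[1]  # -> out = 50

Answer: [3, 50, 20, 27, 29, 86]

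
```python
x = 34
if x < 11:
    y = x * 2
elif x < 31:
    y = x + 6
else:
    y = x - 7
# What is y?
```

Answer: 27

Derivation:
Trace (tracking y):
x = 34  # -> x = 34
if x < 11:  # condition is False
elif x < 31:  # condition is False
else:
    y = x - 7  # -> y = 27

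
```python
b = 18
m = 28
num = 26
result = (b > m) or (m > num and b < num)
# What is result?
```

Answer: True

Derivation:
Trace (tracking result):
b = 18  # -> b = 18
m = 28  # -> m = 28
num = 26  # -> num = 26
result = b > m or (m > num and b < num)  # -> result = True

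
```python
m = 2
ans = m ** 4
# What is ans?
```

Answer: 16

Derivation:
Trace (tracking ans):
m = 2  # -> m = 2
ans = m ** 4  # -> ans = 16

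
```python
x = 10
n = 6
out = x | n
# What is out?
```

Trace (tracking out):
x = 10  # -> x = 10
n = 6  # -> n = 6
out = x | n  # -> out = 14

Answer: 14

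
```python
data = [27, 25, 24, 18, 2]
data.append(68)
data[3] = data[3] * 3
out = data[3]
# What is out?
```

Answer: 54

Derivation:
Trace (tracking out):
data = [27, 25, 24, 18, 2]  # -> data = [27, 25, 24, 18, 2]
data.append(68)  # -> data = [27, 25, 24, 18, 2, 68]
data[3] = data[3] * 3  # -> data = [27, 25, 24, 54, 2, 68]
out = data[3]  # -> out = 54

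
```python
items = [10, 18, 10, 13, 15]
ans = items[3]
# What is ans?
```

Answer: 13

Derivation:
Trace (tracking ans):
items = [10, 18, 10, 13, 15]  # -> items = [10, 18, 10, 13, 15]
ans = items[3]  # -> ans = 13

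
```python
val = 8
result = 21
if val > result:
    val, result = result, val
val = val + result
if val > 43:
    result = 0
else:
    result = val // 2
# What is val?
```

Trace (tracking val):
val = 8  # -> val = 8
result = 21  # -> result = 21
if val > result:  # condition is False
val = val + result  # -> val = 29
if val > 43:  # condition is False
else:
    result = val // 2  # -> result = 14

Answer: 29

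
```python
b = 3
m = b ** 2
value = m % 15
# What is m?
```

Answer: 9

Derivation:
Trace (tracking m):
b = 3  # -> b = 3
m = b ** 2  # -> m = 9
value = m % 15  # -> value = 9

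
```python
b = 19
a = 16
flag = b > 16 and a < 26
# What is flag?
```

Trace (tracking flag):
b = 19  # -> b = 19
a = 16  # -> a = 16
flag = b > 16 and a < 26  # -> flag = True

Answer: True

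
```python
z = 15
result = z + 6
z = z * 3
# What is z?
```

Answer: 45

Derivation:
Trace (tracking z):
z = 15  # -> z = 15
result = z + 6  # -> result = 21
z = z * 3  # -> z = 45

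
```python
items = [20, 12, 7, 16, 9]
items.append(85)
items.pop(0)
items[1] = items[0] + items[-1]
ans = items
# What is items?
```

Trace (tracking items):
items = [20, 12, 7, 16, 9]  # -> items = [20, 12, 7, 16, 9]
items.append(85)  # -> items = [20, 12, 7, 16, 9, 85]
items.pop(0)  # -> items = [12, 7, 16, 9, 85]
items[1] = items[0] + items[-1]  # -> items = [12, 97, 16, 9, 85]
ans = items  # -> ans = [12, 97, 16, 9, 85]

Answer: [12, 97, 16, 9, 85]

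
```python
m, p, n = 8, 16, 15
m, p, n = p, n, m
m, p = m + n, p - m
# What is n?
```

Trace (tracking n):
m, p, n = (8, 16, 15)  # -> m = 8, p = 16, n = 15
m, p, n = (p, n, m)  # -> m = 16, p = 15, n = 8
m, p = (m + n, p - m)  # -> m = 24, p = -1

Answer: 8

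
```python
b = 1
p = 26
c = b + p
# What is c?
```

Answer: 27

Derivation:
Trace (tracking c):
b = 1  # -> b = 1
p = 26  # -> p = 26
c = b + p  # -> c = 27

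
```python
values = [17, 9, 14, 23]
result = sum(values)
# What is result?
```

Answer: 63

Derivation:
Trace (tracking result):
values = [17, 9, 14, 23]  # -> values = [17, 9, 14, 23]
result = sum(values)  # -> result = 63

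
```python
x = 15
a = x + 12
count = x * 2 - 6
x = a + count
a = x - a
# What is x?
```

Trace (tracking x):
x = 15  # -> x = 15
a = x + 12  # -> a = 27
count = x * 2 - 6  # -> count = 24
x = a + count  # -> x = 51
a = x - a  # -> a = 24

Answer: 51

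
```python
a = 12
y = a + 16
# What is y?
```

Trace (tracking y):
a = 12  # -> a = 12
y = a + 16  # -> y = 28

Answer: 28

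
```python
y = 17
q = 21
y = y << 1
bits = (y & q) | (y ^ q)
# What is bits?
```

Answer: 55

Derivation:
Trace (tracking bits):
y = 17  # -> y = 17
q = 21  # -> q = 21
y = y << 1  # -> y = 34
bits = y & q | y ^ q  # -> bits = 55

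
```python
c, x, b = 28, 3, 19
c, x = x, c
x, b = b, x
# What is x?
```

Trace (tracking x):
c, x, b = (28, 3, 19)  # -> c = 28, x = 3, b = 19
c, x = (x, c)  # -> c = 3, x = 28
x, b = (b, x)  # -> x = 19, b = 28

Answer: 19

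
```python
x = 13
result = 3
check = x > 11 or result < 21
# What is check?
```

Trace (tracking check):
x = 13  # -> x = 13
result = 3  # -> result = 3
check = x > 11 or result < 21  # -> check = True

Answer: True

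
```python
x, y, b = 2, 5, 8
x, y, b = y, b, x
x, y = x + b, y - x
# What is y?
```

Answer: 3

Derivation:
Trace (tracking y):
x, y, b = (2, 5, 8)  # -> x = 2, y = 5, b = 8
x, y, b = (y, b, x)  # -> x = 5, y = 8, b = 2
x, y = (x + b, y - x)  # -> x = 7, y = 3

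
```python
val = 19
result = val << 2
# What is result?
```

Trace (tracking result):
val = 19  # -> val = 19
result = val << 2  # -> result = 76

Answer: 76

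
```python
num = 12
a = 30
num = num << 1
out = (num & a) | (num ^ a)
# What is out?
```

Answer: 30

Derivation:
Trace (tracking out):
num = 12  # -> num = 12
a = 30  # -> a = 30
num = num << 1  # -> num = 24
out = num & a | num ^ a  # -> out = 30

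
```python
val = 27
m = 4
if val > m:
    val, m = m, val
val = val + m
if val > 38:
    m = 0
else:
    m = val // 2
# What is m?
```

Answer: 15

Derivation:
Trace (tracking m):
val = 27  # -> val = 27
m = 4  # -> m = 4
if val > m:  # condition is True
    val, m = (m, val)  # -> val = 4, m = 27
val = val + m  # -> val = 31
if val > 38:  # condition is False
else:
    m = val // 2  # -> m = 15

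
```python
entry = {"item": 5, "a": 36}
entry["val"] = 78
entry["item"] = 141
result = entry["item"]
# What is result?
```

Answer: 141

Derivation:
Trace (tracking result):
entry = {'item': 5, 'a': 36}  # -> entry = {'item': 5, 'a': 36}
entry['val'] = 78  # -> entry = {'item': 5, 'a': 36, 'val': 78}
entry['item'] = 141  # -> entry = {'item': 141, 'a': 36, 'val': 78}
result = entry['item']  # -> result = 141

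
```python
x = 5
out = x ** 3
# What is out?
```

Answer: 125

Derivation:
Trace (tracking out):
x = 5  # -> x = 5
out = x ** 3  # -> out = 125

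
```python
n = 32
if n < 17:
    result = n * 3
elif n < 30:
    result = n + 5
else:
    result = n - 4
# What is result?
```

Trace (tracking result):
n = 32  # -> n = 32
if n < 17:  # condition is False
elif n < 30:  # condition is False
else:
    result = n - 4  # -> result = 28

Answer: 28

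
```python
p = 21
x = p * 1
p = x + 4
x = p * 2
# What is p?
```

Trace (tracking p):
p = 21  # -> p = 21
x = p * 1  # -> x = 21
p = x + 4  # -> p = 25
x = p * 2  # -> x = 50

Answer: 25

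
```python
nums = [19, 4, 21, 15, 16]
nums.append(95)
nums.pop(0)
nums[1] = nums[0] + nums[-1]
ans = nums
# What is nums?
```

Trace (tracking nums):
nums = [19, 4, 21, 15, 16]  # -> nums = [19, 4, 21, 15, 16]
nums.append(95)  # -> nums = [19, 4, 21, 15, 16, 95]
nums.pop(0)  # -> nums = [4, 21, 15, 16, 95]
nums[1] = nums[0] + nums[-1]  # -> nums = [4, 99, 15, 16, 95]
ans = nums  # -> ans = [4, 99, 15, 16, 95]

Answer: [4, 99, 15, 16, 95]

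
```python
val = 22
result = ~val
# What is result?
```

Answer: -23

Derivation:
Trace (tracking result):
val = 22  # -> val = 22
result = ~val  # -> result = -23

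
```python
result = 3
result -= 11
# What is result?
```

Answer: -8

Derivation:
Trace (tracking result):
result = 3  # -> result = 3
result -= 11  # -> result = -8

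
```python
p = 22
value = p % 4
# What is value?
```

Answer: 2

Derivation:
Trace (tracking value):
p = 22  # -> p = 22
value = p % 4  # -> value = 2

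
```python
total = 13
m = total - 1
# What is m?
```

Trace (tracking m):
total = 13  # -> total = 13
m = total - 1  # -> m = 12

Answer: 12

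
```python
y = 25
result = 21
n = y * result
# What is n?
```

Trace (tracking n):
y = 25  # -> y = 25
result = 21  # -> result = 21
n = y * result  # -> n = 525

Answer: 525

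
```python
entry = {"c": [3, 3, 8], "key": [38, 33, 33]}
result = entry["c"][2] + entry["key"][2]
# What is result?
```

Trace (tracking result):
entry = {'c': [3, 3, 8], 'key': [38, 33, 33]}  # -> entry = {'c': [3, 3, 8], 'key': [38, 33, 33]}
result = entry['c'][2] + entry['key'][2]  # -> result = 41

Answer: 41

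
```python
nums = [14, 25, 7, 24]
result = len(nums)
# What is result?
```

Answer: 4

Derivation:
Trace (tracking result):
nums = [14, 25, 7, 24]  # -> nums = [14, 25, 7, 24]
result = len(nums)  # -> result = 4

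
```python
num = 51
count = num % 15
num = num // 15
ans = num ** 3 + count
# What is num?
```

Trace (tracking num):
num = 51  # -> num = 51
count = num % 15  # -> count = 6
num = num // 15  # -> num = 3
ans = num ** 3 + count  # -> ans = 33

Answer: 3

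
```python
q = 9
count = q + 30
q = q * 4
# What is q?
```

Answer: 36

Derivation:
Trace (tracking q):
q = 9  # -> q = 9
count = q + 30  # -> count = 39
q = q * 4  # -> q = 36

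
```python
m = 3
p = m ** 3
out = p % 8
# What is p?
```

Trace (tracking p):
m = 3  # -> m = 3
p = m ** 3  # -> p = 27
out = p % 8  # -> out = 3

Answer: 27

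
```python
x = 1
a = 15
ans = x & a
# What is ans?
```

Trace (tracking ans):
x = 1  # -> x = 1
a = 15  # -> a = 15
ans = x & a  # -> ans = 1

Answer: 1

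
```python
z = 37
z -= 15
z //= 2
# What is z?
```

Answer: 11

Derivation:
Trace (tracking z):
z = 37  # -> z = 37
z -= 15  # -> z = 22
z //= 2  # -> z = 11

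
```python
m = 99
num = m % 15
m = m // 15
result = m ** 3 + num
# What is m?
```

Trace (tracking m):
m = 99  # -> m = 99
num = m % 15  # -> num = 9
m = m // 15  # -> m = 6
result = m ** 3 + num  # -> result = 225

Answer: 6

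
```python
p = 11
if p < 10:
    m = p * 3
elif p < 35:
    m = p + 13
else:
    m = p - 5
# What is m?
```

Trace (tracking m):
p = 11  # -> p = 11
if p < 10:  # condition is False
elif p < 35:  # condition is True
    m = p + 13  # -> m = 24

Answer: 24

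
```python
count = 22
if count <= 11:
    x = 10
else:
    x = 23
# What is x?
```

Trace (tracking x):
count = 22  # -> count = 22
if count <= 11:  # condition is False
else:
    x = 23  # -> x = 23

Answer: 23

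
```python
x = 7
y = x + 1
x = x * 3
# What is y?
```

Answer: 8

Derivation:
Trace (tracking y):
x = 7  # -> x = 7
y = x + 1  # -> y = 8
x = x * 3  # -> x = 21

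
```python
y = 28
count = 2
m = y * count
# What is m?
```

Answer: 56

Derivation:
Trace (tracking m):
y = 28  # -> y = 28
count = 2  # -> count = 2
m = y * count  # -> m = 56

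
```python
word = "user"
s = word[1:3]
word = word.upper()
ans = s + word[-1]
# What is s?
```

Answer: 'se'

Derivation:
Trace (tracking s):
word = 'user'  # -> word = 'user'
s = word[1:3]  # -> s = 'se'
word = word.upper()  # -> word = 'USER'
ans = s + word[-1]  # -> ans = 'seR'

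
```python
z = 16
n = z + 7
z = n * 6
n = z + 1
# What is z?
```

Trace (tracking z):
z = 16  # -> z = 16
n = z + 7  # -> n = 23
z = n * 6  # -> z = 138
n = z + 1  # -> n = 139

Answer: 138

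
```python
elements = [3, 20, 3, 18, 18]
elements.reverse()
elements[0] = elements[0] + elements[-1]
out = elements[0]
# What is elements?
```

Trace (tracking elements):
elements = [3, 20, 3, 18, 18]  # -> elements = [3, 20, 3, 18, 18]
elements.reverse()  # -> elements = [18, 18, 3, 20, 3]
elements[0] = elements[0] + elements[-1]  # -> elements = [21, 18, 3, 20, 3]
out = elements[0]  # -> out = 21

Answer: [21, 18, 3, 20, 3]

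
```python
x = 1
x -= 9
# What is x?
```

Answer: -8

Derivation:
Trace (tracking x):
x = 1  # -> x = 1
x -= 9  # -> x = -8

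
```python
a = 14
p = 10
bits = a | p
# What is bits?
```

Answer: 14

Derivation:
Trace (tracking bits):
a = 14  # -> a = 14
p = 10  # -> p = 10
bits = a | p  # -> bits = 14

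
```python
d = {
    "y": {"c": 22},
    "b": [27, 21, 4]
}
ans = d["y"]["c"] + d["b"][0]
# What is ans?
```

Trace (tracking ans):
d = {'y': {'c': 22}, 'b': [27, 21, 4]}  # -> d = {'y': {'c': 22}, 'b': [27, 21, 4]}
ans = d['y']['c'] + d['b'][0]  # -> ans = 49

Answer: 49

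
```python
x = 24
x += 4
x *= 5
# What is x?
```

Trace (tracking x):
x = 24  # -> x = 24
x += 4  # -> x = 28
x *= 5  # -> x = 140

Answer: 140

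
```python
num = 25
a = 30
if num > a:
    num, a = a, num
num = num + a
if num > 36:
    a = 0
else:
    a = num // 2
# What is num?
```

Answer: 55

Derivation:
Trace (tracking num):
num = 25  # -> num = 25
a = 30  # -> a = 30
if num > a:  # condition is False
num = num + a  # -> num = 55
if num > 36:  # condition is True
    a = 0  # -> a = 0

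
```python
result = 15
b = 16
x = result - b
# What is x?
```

Answer: -1

Derivation:
Trace (tracking x):
result = 15  # -> result = 15
b = 16  # -> b = 16
x = result - b  # -> x = -1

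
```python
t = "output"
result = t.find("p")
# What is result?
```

Answer: 3

Derivation:
Trace (tracking result):
t = 'output'  # -> t = 'output'
result = t.find('p')  # -> result = 3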